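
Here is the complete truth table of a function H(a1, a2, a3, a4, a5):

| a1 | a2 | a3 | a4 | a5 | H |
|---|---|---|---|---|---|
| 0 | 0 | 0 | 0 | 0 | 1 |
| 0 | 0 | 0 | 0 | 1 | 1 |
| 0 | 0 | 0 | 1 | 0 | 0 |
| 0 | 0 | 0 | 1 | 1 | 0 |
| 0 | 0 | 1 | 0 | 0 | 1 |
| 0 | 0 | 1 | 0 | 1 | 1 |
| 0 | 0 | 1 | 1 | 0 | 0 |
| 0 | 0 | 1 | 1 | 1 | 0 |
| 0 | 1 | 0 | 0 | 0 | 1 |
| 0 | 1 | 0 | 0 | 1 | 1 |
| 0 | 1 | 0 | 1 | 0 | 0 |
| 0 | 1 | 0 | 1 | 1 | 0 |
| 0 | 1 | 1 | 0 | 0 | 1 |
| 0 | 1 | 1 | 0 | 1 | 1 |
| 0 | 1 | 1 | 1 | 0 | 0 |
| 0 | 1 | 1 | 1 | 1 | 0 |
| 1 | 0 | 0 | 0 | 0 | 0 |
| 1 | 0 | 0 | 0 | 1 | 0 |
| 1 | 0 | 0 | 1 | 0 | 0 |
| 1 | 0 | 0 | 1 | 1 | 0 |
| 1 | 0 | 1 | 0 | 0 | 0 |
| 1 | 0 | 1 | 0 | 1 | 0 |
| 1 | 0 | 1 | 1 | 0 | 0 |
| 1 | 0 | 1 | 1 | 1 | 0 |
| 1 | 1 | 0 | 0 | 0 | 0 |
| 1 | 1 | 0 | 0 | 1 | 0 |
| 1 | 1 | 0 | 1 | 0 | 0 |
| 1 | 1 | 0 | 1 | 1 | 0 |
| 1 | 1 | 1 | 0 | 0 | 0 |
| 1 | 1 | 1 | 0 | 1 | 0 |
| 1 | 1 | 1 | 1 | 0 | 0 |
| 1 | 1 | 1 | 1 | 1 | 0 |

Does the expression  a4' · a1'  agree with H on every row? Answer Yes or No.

Yes

Test each input against both H and the formula:
  a1=0, a2=0, a3=0, a4=0, a5=0: formula gives 1, H = 1 ✓
  a1=0, a2=0, a3=0, a4=0, a5=1: formula gives 1, H = 1 ✓
  a1=0, a2=0, a3=0, a4=1, a5=0: formula gives 0, H = 0 ✓
  a1=0, a2=0, a3=0, a4=1, a5=1: formula gives 0, H = 0 ✓
  …and likewise for the remaining 28 rows.
No disagreement on any input; they are logically equivalent.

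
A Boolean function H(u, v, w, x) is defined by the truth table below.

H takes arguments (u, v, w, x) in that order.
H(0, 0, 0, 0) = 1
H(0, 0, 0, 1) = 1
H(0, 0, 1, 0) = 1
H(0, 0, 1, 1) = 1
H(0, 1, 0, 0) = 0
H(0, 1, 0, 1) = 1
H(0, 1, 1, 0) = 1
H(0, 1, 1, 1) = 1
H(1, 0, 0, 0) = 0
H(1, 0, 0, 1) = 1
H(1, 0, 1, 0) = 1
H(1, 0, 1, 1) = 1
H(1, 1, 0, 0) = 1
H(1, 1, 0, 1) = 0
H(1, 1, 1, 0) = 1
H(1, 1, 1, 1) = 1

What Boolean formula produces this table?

There are just 3 zero rows: (0,1,0,0), (1,0,0,0), (1,1,0,1). Their minterms are ¬u·v·¬w·¬x, u·¬v·¬w·¬x, u·v·¬w·x; the OR of those covers precisely the 0-outputs, and negating it yields H.

H(u, v, w, x) = ~(((((~u & v) & ~w) & ~x) | (((u & ~v) & ~w) & ~x)) | (((u & v) & ~w) & x))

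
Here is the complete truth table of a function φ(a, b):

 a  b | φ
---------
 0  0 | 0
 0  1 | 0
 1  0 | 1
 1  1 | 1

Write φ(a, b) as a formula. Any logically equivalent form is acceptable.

φ(a, b) = (a & ~b) | (a & b)

φ=1 on 2 inputs: (1,0), (1,1). Reading each as a conjunction of literals (a·¬b, a·b) and taking the OR gives the canonical DNF.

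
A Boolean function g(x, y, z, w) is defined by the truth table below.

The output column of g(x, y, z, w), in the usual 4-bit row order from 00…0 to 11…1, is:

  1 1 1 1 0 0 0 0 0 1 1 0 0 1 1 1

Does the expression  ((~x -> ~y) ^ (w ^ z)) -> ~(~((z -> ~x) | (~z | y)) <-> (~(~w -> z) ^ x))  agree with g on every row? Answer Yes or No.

Evaluate ((~x -> ~y) ^ (w ^ z)) -> ~(~((z -> ~x) | (~z | y)) <-> (~(~w -> z) ^ x)) on each row and compare to g:
  x=0, y=0, z=0, w=0: formula gives 1, g = 1 ✓
  x=0, y=0, z=0, w=1: formula gives 1, g = 1 ✓
  x=0, y=0, z=1, w=0: formula gives 1, g = 1 ✓
  x=0, y=0, z=1, w=1: formula gives 0, but g = 1 ✗
Since they disagree at (0,0,1,1), the expression is not a correct formula for g.

No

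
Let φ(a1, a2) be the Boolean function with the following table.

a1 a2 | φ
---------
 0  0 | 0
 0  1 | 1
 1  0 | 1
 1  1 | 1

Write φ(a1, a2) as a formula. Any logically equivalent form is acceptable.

φ(a1, a2) = a1 | a2

The output is 1 whenever at least one input is 1 — the OR of all inputs.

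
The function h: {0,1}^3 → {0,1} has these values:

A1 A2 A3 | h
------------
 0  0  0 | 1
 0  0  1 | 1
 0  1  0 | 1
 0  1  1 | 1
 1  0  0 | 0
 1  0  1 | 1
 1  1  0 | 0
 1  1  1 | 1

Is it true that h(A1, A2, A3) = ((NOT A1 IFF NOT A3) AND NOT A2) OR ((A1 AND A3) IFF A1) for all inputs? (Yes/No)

Yes

Check the formula against h row by row:
  A1=0, A2=0, A3=0: formula gives 1, h = 1 ✓
  A1=0, A2=0, A3=1: formula gives 1, h = 1 ✓
  A1=0, A2=1, A3=0: formula gives 1, h = 1 ✓
  A1=0, A2=1, A3=1: formula gives 1, h = 1 ✓
  A1=1, A2=0, A3=0: formula gives 0, h = 0 ✓
  … (the remaining 3 rows also agree.)
All 8 rows match — the expression computes h exactly.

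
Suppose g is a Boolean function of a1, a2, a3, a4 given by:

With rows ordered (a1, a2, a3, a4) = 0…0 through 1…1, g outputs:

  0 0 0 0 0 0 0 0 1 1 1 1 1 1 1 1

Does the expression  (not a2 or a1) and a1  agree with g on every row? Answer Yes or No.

Yes

Test each input against both g and the formula:
  a1=0, a2=0, a3=0, a4=0: formula gives 0, g = 0 ✓
  a1=0, a2=0, a3=0, a4=1: formula gives 0, g = 0 ✓
  a1=0, a2=0, a3=1, a4=0: formula gives 0, g = 0 ✓
  a1=0, a2=0, a3=1, a4=1: formula gives 0, g = 0 ✓
  …and likewise for the remaining 12 rows.
All 16 rows match — the expression computes g exactly.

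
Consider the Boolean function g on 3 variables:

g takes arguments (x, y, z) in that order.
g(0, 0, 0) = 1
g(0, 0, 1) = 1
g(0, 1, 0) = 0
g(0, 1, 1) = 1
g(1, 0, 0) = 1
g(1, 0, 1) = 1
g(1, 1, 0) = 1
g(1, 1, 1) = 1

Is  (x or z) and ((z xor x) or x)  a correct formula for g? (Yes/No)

Test each input against both g and the formula:
  x=0, y=0, z=0: formula gives 0, but g = 1 ✗
A single disagreement suffices: at (0,0,0) they differ, so the formula does not compute g.

No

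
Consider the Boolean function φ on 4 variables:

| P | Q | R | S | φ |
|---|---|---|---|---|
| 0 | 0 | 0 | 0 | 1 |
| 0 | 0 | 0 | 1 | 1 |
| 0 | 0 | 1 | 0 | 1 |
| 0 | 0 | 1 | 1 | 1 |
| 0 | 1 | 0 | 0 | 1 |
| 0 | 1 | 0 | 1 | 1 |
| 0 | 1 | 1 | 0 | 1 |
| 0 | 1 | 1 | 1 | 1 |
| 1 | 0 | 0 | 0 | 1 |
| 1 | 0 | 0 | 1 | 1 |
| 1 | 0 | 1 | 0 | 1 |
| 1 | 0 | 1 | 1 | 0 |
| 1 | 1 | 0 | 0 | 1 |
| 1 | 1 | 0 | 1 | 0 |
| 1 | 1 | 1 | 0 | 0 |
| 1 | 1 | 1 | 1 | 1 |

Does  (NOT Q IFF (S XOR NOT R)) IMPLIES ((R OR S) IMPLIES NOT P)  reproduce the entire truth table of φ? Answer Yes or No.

Yes

Check the formula against φ row by row:
  P=0, Q=0, R=0, S=0: formula gives 1, φ = 1 ✓
  P=0, Q=0, R=0, S=1: formula gives 1, φ = 1 ✓
  P=0, Q=0, R=1, S=0: formula gives 1, φ = 1 ✓
  P=0, Q=0, R=1, S=1: formula gives 1, φ = 1 ✓
  … (the remaining 12 rows also agree.)
No disagreement on any input; they are logically equivalent.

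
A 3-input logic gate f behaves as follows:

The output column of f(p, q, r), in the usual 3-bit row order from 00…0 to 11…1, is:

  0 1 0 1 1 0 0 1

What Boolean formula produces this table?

Collect the rows where f=1 — (0,0,1), (0,1,1), (1,0,0), (1,1,1) — and write one minterm per row: ¬p·¬q·r, ¬p·q·r, p·¬q·¬r, p·q·r. Their union (logical OR) reproduces the table exactly.

f(p, q, r) = ((((NOT p AND NOT q) AND r) OR ((NOT p AND q) AND r)) OR ((p AND NOT q) AND NOT r)) OR ((p AND q) AND r)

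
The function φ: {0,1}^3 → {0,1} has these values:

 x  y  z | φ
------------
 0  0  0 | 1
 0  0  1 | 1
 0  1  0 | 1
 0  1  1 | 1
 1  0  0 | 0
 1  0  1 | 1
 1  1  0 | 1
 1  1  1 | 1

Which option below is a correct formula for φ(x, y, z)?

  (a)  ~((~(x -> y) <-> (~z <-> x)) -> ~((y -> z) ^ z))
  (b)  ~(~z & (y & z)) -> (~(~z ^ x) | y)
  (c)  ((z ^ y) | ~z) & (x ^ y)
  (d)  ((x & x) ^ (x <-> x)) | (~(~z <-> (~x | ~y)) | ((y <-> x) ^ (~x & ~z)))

(a): at (0,0,1) it gives 0, but φ = 1 — eliminated.
(b): at (0,0,0) it gives 0, but φ = 1 — eliminated.
(c): at (0,0,0) it gives 0, but φ = 1 — eliminated.
That leaves (d). Evaluating it on every row reproduces the table of φ exactly.

d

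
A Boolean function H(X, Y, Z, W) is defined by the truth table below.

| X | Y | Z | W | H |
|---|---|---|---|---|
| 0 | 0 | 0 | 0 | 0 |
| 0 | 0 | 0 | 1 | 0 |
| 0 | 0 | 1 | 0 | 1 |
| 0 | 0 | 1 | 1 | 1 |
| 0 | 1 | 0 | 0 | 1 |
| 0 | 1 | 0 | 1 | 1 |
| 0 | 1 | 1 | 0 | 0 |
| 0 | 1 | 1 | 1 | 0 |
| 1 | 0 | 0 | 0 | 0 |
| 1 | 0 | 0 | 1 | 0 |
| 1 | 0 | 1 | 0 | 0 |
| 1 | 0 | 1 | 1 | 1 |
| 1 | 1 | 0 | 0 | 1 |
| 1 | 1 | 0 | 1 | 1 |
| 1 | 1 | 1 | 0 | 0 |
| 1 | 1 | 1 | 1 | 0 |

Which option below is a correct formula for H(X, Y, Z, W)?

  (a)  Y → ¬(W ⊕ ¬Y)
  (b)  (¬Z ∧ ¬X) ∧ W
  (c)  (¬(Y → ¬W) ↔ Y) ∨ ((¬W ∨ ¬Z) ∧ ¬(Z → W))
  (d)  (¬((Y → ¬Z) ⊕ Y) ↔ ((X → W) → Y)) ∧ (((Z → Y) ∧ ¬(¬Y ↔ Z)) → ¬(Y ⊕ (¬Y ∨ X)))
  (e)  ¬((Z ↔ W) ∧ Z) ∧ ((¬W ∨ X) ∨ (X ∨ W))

d

(a) fails at (0,0,0,0): the formula yields 1, H is 0.
(b) fails at (0,0,0,1): the formula yields 1, H is 0.
(c) fails at (0,0,0,0): the formula yields 1, H is 0.
(e) fails at (0,0,0,0): the formula yields 1, H is 0.
Only (d) survives; checking it on all 16 rows confirms it matches H.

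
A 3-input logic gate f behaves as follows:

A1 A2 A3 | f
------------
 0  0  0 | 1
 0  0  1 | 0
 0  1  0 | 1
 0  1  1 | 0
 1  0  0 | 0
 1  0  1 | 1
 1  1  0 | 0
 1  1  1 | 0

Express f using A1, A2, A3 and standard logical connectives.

Collect the rows where f=1 — (0,0,0), (0,1,0), (1,0,1) — and write one minterm per row: ¬A1·¬A2·¬A3, ¬A1·A2·¬A3, A1·¬A2·A3. Their union (logical OR) reproduces the table exactly.

f(A1, A2, A3) = (((¬A1 ∧ ¬A2) ∧ ¬A3) ∨ ((¬A1 ∧ A2) ∧ ¬A3)) ∨ ((A1 ∧ ¬A2) ∧ A3)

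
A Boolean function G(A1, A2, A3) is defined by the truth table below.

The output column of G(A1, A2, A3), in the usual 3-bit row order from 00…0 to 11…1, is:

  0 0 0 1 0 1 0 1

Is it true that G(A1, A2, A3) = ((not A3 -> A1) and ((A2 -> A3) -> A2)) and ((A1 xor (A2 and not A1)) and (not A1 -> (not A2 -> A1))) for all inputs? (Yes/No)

Test each input against both G and the formula:
  A1=0, A2=0, A3=0: formula gives 0, G = 0 ✓
  A1=0, A2=0, A3=1: formula gives 0, G = 0 ✓
  A1=0, A2=1, A3=0: formula gives 0, G = 0 ✓
  A1=0, A2=1, A3=1: formula gives 1, G = 1 ✓
  A1=1, A2=0, A3=0: formula gives 0, G = 0 ✓
  A1=1, A2=0, A3=1: formula gives 0, but G = 1 ✗
Row (1,0,1) is a counterexample, so the formula is not equivalent to G.

No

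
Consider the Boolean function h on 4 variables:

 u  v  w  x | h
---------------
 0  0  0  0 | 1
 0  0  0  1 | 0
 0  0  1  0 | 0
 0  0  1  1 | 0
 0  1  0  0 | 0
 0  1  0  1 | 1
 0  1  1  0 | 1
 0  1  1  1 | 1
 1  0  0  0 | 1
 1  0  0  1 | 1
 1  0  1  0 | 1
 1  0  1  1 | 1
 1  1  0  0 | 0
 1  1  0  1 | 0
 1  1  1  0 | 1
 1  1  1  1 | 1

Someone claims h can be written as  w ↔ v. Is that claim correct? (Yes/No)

No

Test each input against both h and the formula:
  u=0, v=0, w=0, x=0: formula gives 1, h = 1 ✓
  u=0, v=0, w=0, x=1: formula gives 1, but h = 0 ✗
Row (0,0,0,1) is a counterexample, so the formula is not equivalent to h.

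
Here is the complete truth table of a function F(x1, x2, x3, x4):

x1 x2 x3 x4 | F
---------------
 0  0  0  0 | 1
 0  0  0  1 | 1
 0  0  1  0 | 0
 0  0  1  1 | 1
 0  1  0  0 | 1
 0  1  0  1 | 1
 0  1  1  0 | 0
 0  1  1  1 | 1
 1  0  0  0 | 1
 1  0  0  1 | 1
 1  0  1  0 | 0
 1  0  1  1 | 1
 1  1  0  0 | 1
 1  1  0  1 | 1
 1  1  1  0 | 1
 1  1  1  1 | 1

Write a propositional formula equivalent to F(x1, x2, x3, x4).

F(x1, x2, x3, x4) = (((((x1' · x2') · x3) · x4') + (((x1' · x2) · x3) · x4')) + (((x1 · x2') · x3) · x4'))'

The 0-rows are (0,0,1,0), (0,1,1,0), (1,0,1,0). Take each as a conjunction (¬x1·¬x2·x3·¬x4, ¬x1·x2·x3·¬x4, x1·¬x2·x3·¬x4), form their disjunction, and complement — that gives a formula that is 1 everywhere F is.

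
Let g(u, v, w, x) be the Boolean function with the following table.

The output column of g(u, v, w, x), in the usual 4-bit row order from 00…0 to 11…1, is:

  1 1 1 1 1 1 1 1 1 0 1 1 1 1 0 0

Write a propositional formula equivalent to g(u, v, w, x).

g is 0 on only 3 rows — (1,0,0,1), (1,1,1,0), (1,1,1,1). Writing each as a minterm (u·¬v·¬w·x, u·v·w·¬x, u·v·w·x) and OR-ing them characterizes exactly where g=0, so g is the negation of that disjunction.

g(u, v, w, x) = not (((((u and not v) and not w) and x) or (((u and v) and w) and not x)) or (((u and v) and w) and x))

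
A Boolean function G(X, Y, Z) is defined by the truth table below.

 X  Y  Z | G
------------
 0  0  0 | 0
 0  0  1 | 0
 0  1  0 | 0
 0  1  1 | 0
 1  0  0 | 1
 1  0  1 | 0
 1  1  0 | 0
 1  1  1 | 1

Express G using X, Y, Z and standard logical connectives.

The 1-rows are (1,0,0), (1,1,1). Each contributes one minterm — X·¬Y·¬Z; X·Y·Z — and their disjunction is a sum-of-products form of G.

G(X, Y, Z) = ((X ∧ ¬Y) ∧ ¬Z) ∨ ((X ∧ Y) ∧ Z)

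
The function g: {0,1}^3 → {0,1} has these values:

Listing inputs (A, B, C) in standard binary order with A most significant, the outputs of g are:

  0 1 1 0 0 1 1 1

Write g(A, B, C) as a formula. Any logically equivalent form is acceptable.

g is 0 on only 3 rows — (0,0,0), (0,1,1), (1,0,0). Writing each as a minterm (¬A·¬B·¬C, ¬A·B·C, A·¬B·¬C) and OR-ing them characterizes exactly where g=0, so g is the negation of that disjunction.

g(A, B, C) = ~((((~A & ~B) & ~C) | ((~A & B) & C)) | ((A & ~B) & ~C))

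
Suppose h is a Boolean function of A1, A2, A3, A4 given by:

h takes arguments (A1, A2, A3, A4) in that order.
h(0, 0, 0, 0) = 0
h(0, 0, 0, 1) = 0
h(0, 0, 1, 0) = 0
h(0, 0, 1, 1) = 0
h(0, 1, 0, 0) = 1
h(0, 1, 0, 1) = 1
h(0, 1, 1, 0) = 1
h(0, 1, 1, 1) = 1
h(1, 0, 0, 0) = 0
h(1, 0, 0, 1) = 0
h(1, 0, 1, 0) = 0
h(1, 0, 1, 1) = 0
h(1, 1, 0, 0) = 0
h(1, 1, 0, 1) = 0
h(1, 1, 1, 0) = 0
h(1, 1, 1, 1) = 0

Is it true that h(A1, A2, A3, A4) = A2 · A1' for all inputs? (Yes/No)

Test each input against both h and the formula:
  A1=0, A2=0, A3=0, A4=0: formula gives 0, h = 0 ✓
  A1=0, A2=0, A3=0, A4=1: formula gives 0, h = 0 ✓
  A1=0, A2=0, A3=1, A4=0: formula gives 0, h = 0 ✓
  A1=0, A2=0, A3=1, A4=1: formula gives 0, h = 0 ✓
  …and likewise for the remaining 12 rows.
Every row agrees, so the formula is equivalent.

Yes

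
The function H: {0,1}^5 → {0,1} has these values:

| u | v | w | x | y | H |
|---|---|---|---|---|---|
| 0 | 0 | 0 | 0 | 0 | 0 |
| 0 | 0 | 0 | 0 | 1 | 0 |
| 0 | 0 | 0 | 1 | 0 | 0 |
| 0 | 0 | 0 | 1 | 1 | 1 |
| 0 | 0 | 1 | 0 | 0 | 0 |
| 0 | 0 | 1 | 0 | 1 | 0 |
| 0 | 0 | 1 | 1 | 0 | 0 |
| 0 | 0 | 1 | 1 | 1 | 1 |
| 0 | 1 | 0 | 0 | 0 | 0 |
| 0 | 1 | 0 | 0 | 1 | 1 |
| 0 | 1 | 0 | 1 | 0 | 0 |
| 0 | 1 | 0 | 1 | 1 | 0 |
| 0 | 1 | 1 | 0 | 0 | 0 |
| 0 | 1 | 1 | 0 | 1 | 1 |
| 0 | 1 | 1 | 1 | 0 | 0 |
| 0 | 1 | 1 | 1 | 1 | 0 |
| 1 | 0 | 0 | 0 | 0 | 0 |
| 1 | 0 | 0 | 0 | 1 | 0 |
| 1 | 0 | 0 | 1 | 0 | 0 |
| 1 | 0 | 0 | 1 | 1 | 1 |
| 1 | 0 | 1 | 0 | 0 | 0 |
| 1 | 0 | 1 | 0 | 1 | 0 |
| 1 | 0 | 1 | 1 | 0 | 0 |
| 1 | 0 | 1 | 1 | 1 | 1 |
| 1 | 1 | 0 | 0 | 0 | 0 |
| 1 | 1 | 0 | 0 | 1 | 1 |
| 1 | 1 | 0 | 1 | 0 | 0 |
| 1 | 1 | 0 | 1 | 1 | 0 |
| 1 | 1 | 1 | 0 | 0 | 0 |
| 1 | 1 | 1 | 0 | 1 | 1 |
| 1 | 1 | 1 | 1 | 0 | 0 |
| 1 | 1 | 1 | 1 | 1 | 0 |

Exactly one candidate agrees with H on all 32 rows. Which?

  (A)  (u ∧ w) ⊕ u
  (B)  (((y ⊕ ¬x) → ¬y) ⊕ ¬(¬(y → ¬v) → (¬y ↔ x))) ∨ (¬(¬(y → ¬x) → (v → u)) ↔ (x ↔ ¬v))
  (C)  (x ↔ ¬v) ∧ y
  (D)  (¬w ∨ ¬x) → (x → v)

C

(A) fails at (0,0,0,1,1): the formula yields 0, H is 1.
(B) fails at (0,0,0,0,0): the formula yields 1, H is 0.
(D) fails at (0,0,0,0,0): the formula yields 1, H is 0.
That leaves (C). Evaluating it on every row reproduces the table of H exactly.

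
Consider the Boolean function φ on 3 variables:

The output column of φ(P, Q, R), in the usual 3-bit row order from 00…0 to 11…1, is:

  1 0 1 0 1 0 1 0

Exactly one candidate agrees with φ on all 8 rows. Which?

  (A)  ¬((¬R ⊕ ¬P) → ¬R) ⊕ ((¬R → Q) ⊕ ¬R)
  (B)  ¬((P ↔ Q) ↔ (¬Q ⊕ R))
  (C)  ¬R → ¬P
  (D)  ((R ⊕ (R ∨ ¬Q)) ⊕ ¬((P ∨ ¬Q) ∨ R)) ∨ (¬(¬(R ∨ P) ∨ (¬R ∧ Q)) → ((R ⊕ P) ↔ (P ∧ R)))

D

(A) fails at (0,1,0): the formula yields 0, φ is 1.
(B) fails at (0,0,0): the formula yields 0, φ is 1.
(C) fails at (0,0,1): the formula yields 1, φ is 0.
Only (D) survives; checking it on all 8 rows confirms it matches φ.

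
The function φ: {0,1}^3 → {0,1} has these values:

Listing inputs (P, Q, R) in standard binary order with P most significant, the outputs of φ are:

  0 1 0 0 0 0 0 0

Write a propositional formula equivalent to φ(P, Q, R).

φ(P, Q, R) = (not P and not Q) and R

Only row (0,0,1) gives 1. That row's minterm ¬P·¬Q·R is φ directly.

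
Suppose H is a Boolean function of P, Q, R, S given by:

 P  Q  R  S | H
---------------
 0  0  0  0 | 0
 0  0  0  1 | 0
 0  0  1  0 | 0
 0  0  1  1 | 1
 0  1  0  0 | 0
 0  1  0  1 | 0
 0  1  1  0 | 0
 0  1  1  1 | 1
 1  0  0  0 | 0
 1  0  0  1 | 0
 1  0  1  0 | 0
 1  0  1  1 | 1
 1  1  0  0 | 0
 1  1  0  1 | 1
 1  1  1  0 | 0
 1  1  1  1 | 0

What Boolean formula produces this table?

H(P, Q, R, S) = (((((~P & ~Q) & R) & S) | (((~P & Q) & R) & S)) | (((P & ~Q) & R) & S)) | (((P & Q) & ~R) & S)

The 1-rows are (0,0,1,1), (0,1,1,1), (1,0,1,1), (1,1,0,1). Each contributes one minterm — ¬P·¬Q·R·S; ¬P·Q·R·S; P·¬Q·R·S; P·Q·¬R·S — and their disjunction is a sum-of-products form of H.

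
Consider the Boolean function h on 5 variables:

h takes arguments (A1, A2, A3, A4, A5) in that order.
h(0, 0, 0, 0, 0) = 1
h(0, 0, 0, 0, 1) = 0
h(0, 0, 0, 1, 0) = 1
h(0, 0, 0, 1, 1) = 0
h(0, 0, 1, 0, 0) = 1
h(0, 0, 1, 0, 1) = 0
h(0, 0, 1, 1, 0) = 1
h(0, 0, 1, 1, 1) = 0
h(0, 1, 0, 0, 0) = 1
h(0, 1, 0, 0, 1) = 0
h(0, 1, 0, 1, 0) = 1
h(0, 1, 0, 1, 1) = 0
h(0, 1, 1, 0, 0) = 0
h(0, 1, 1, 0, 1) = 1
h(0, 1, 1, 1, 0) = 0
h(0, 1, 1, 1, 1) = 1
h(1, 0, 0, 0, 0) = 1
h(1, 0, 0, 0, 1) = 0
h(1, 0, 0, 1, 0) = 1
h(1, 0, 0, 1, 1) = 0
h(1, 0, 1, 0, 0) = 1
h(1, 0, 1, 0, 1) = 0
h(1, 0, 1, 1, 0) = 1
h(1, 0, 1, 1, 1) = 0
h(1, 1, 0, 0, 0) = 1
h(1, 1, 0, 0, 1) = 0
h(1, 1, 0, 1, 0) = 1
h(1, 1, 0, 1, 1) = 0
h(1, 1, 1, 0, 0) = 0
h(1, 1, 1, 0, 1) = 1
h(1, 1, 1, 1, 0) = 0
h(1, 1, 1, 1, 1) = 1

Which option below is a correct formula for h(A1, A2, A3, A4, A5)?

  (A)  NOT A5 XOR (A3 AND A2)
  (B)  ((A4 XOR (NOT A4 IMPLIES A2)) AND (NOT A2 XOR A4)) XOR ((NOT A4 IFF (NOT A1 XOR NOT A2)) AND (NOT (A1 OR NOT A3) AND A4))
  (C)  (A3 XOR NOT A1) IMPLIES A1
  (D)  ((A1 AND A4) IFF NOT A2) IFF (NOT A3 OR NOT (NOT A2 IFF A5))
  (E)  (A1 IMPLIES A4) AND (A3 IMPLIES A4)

A

(B) fails at (0,0,0,0,0): the formula yields 0, h is 1.
(C) fails at (0,0,0,0,0): the formula yields 0, h is 1.
(D) fails at (0,0,0,0,0): the formula yields 0, h is 1.
(E) fails at (0,0,0,0,1): the formula yields 1, h is 0.
Only (A) survives; checking it on all 32 rows confirms it matches h.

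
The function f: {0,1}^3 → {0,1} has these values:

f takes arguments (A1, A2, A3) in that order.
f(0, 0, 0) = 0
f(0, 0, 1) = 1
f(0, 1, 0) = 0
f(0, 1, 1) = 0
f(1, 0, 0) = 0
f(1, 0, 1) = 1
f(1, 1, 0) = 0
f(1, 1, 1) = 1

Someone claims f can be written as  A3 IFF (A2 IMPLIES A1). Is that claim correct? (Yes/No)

No

Test each input against both f and the formula:
  A1=0, A2=0, A3=0: formula gives 0, f = 0 ✓
  A1=0, A2=0, A3=1: formula gives 1, f = 1 ✓
  A1=0, A2=1, A3=0: formula gives 1, but f = 0 ✗
A single disagreement suffices: at (0,1,0) they differ, so the formula does not compute f.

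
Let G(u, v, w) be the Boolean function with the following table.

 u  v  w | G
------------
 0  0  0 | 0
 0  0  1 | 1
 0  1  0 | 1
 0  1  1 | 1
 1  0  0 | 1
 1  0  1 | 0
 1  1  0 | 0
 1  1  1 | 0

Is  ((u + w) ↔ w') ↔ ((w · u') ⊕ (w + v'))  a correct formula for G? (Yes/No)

Test each input against both G and the formula:
  u=0, v=0, w=0: formula gives 0, G = 0 ✓
  u=0, v=0, w=1: formula gives 1, G = 1 ✓
  u=0, v=1, w=0: formula gives 1, G = 1 ✓
  u=0, v=1, w=1: formula gives 1, G = 1 ✓
  u=1, v=0, w=0: formula gives 1, G = 1 ✓
  … (the remaining 3 rows also agree.)
All 8 rows match — the expression computes G exactly.

Yes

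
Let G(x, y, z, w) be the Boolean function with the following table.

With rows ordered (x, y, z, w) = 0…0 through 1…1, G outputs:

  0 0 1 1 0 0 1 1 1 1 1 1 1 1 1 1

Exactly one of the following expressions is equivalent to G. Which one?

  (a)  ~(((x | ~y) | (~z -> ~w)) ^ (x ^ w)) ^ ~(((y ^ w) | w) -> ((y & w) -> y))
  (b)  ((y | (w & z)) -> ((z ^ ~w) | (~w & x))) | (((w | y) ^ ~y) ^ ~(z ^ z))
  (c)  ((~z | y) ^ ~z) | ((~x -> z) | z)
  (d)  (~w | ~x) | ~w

c

(a) fails at (0,0,0,1): the formula yields 1, G is 0.
(b) fails at (0,0,0,0): the formula yields 1, G is 0.
(d) fails at (0,0,0,0): the formula yields 1, G is 0.
(c) is the remaining candidate, and it agrees with G on all 16 inputs.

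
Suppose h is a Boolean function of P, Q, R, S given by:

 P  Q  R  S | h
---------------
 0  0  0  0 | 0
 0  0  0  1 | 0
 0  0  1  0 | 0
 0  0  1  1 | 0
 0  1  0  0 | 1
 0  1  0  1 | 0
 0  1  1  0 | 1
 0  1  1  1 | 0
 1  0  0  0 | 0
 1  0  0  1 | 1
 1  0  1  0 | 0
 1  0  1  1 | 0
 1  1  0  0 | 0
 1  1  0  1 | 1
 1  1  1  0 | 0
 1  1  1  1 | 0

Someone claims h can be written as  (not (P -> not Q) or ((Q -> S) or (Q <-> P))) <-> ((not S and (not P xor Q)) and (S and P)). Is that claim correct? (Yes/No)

Check the formula against h row by row:
  P=0, Q=0, R=0, S=0: formula gives 0, h = 0 ✓
  P=0, Q=0, R=0, S=1: formula gives 0, h = 0 ✓
  P=0, Q=0, R=1, S=0: formula gives 0, h = 0 ✓
  P=0, Q=0, R=1, S=1: formula gives 0, h = 0 ✓
  …
  P=1, Q=0, R=0, S=1: formula gives 0, but h = 1 ✗
A single disagreement suffices: at (1,0,0,1) they differ, so the formula does not compute h.

No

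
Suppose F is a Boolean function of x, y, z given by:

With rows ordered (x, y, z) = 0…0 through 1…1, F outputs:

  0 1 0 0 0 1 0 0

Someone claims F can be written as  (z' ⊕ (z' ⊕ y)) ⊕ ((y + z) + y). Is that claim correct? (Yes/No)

Yes

Test each input against both F and the formula:
  x=0, y=0, z=0: formula gives 0, F = 0 ✓
  x=0, y=0, z=1: formula gives 1, F = 1 ✓
  x=0, y=1, z=0: formula gives 0, F = 0 ✓
  x=0, y=1, z=1: formula gives 0, F = 0 ✓
  x=1, y=0, z=0: formula gives 0, F = 0 ✓
  …and likewise for the remaining 3 rows.
No disagreement on any input; they are logically equivalent.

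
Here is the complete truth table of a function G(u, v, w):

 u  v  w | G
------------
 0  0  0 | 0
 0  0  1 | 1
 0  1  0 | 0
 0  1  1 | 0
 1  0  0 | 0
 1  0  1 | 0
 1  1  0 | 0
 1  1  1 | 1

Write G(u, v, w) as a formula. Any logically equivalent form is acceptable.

G(u, v, w) = ((NOT u AND NOT v) AND w) OR ((u AND v) AND w)

G=1 on 2 inputs: (0,0,1), (1,1,1). Reading each as a conjunction of literals (¬u·¬v·w, u·v·w) and taking the OR gives the canonical DNF.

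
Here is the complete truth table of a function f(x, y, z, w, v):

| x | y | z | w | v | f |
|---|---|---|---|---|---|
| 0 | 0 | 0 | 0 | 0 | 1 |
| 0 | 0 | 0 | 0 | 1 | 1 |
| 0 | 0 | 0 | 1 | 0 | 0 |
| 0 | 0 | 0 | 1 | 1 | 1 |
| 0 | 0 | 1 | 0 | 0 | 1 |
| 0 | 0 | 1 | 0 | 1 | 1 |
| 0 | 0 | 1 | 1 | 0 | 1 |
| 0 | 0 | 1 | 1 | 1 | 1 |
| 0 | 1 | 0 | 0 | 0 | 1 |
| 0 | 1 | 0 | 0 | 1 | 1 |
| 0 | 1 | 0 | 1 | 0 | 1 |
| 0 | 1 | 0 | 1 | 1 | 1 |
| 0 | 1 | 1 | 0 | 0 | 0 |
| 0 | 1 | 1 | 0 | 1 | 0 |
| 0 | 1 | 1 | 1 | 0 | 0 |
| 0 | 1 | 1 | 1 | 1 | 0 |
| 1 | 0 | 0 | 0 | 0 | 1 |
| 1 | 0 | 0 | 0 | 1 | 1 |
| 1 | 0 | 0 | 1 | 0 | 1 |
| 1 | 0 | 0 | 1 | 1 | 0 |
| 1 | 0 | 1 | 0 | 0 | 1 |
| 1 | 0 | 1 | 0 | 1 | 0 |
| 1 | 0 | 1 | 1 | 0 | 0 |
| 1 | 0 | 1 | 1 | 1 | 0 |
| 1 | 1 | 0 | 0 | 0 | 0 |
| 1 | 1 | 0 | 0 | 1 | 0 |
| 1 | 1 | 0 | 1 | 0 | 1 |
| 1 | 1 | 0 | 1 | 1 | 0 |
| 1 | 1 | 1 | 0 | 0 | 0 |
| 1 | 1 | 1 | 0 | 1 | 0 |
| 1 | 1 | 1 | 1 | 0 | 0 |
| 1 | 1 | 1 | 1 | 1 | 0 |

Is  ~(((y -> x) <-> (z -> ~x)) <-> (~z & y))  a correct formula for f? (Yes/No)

No

Evaluate ~(((y -> x) <-> (z -> ~x)) <-> (~z & y)) on each row and compare to f:
  x=0, y=0, z=0, w=0, v=0: formula gives 1, f = 1 ✓
  x=0, y=0, z=0, w=0, v=1: formula gives 1, f = 1 ✓
  x=0, y=0, z=0, w=1, v=0: formula gives 1, but f = 0 ✗
Row (0,0,0,1,0) is a counterexample, so the formula is not equivalent to f.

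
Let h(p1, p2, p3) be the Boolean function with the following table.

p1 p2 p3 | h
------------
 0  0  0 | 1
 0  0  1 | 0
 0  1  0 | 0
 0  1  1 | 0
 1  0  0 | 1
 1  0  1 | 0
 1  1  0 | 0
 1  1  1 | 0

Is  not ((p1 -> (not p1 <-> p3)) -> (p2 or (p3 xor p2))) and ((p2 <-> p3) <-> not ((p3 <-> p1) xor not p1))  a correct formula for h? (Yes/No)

Check the formula against h row by row:
  p1=0, p2=0, p3=0: formula gives 1, h = 1 ✓
  p1=0, p2=0, p3=1: formula gives 0, h = 0 ✓
  p1=0, p2=1, p3=0: formula gives 0, h = 0 ✓
  p1=0, p2=1, p3=1: formula gives 0, h = 0 ✓
  p1=1, p2=0, p3=0: formula gives 1, h = 1 ✓
  … (the remaining 3 rows also agree.)
No disagreement on any input; they are logically equivalent.

Yes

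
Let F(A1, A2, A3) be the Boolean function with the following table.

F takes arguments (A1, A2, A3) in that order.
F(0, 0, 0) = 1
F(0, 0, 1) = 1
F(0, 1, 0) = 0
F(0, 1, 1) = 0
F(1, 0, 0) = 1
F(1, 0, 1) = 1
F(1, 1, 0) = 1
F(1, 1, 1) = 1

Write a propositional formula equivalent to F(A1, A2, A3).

F(A1, A2, A3) = not (((not A1 and A2) and not A3) or ((not A1 and A2) and A3))

There are just 2 zero rows: (0,1,0), (0,1,1). Their minterms are ¬A1·A2·¬A3, ¬A1·A2·A3; the OR of those covers precisely the 0-outputs, and negating it yields F.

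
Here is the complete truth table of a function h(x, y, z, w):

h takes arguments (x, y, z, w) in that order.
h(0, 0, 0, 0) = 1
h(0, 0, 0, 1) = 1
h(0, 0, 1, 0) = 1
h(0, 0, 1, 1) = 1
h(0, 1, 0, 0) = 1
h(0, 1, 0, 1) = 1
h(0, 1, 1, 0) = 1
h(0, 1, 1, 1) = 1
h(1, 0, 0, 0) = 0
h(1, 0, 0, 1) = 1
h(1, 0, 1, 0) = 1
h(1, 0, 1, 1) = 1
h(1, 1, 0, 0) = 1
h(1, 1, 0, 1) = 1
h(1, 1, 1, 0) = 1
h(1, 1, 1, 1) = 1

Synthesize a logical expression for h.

Only row (1,0,0,0) gives 0. So h is 1 everywhere except there — the complement of the minterm x·¬y·¬z·¬w.

h(x, y, z, w) = NOT (((x AND NOT y) AND NOT z) AND NOT w)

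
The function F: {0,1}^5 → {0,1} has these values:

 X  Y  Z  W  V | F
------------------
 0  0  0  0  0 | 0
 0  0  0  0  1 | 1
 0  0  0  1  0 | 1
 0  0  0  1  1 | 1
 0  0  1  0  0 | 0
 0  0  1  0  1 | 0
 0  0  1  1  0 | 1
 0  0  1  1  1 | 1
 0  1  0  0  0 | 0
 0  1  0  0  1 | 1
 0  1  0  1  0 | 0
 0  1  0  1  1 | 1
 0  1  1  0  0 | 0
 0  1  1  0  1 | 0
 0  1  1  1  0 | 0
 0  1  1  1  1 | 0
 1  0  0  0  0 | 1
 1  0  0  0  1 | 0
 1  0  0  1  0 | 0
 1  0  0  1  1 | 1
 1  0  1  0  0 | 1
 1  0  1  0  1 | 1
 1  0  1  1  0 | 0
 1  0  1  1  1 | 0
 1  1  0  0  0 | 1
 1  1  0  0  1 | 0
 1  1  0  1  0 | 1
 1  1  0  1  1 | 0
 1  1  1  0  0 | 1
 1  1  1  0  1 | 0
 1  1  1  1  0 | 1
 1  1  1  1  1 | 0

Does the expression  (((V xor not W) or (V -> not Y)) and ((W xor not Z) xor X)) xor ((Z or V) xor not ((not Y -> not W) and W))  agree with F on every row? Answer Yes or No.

Evaluate (((V xor not W) or (V -> not Y)) and ((W xor not Z) xor X)) xor ((Z or V) xor not ((not Y -> not W) and W)) on each row and compare to F:
  X=0, Y=0, Z=0, W=0, V=0: formula gives 0, F = 0 ✓
  X=0, Y=0, Z=0, W=0, V=1: formula gives 1, F = 1 ✓
  X=0, Y=0, Z=0, W=1, V=0: formula gives 1, F = 1 ✓
  X=0, Y=0, Z=0, W=1, V=1: formula gives 0, but F = 1 ✗
Row (0,0,0,1,1) is a counterexample, so the formula is not equivalent to F.

No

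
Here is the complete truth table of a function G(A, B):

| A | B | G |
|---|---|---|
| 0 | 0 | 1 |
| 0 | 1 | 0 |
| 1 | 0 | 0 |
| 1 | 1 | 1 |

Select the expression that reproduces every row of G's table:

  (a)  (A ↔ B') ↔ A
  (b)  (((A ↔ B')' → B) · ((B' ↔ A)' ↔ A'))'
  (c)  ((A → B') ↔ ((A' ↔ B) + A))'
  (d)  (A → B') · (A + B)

c

(a) disagrees with G on (1,0) (formula → 1, table → 0); rule it out.
(b) disagrees with G on (0,1) (formula → 1, table → 0); rule it out.
(d) disagrees with G on (0,0) (formula → 0, table → 1); rule it out.
(c) is the remaining candidate, and it agrees with G on all 4 inputs.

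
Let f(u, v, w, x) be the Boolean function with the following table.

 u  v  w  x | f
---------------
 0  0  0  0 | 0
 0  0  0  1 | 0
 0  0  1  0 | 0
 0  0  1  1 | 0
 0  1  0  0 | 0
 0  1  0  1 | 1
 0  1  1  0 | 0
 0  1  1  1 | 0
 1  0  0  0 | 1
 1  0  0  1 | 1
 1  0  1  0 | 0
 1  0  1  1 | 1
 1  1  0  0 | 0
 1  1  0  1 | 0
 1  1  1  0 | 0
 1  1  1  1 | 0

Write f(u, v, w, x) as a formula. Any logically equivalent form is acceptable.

The 1-rows are (0,1,0,1), (1,0,0,0), (1,0,0,1), (1,0,1,1). Each contributes one minterm — ¬u·v·¬w·x; u·¬v·¬w·¬x; u·¬v·¬w·x; u·¬v·w·x — and their disjunction is a sum-of-products form of f.

f(u, v, w, x) = (((((¬u ∧ v) ∧ ¬w) ∧ x) ∨ (((u ∧ ¬v) ∧ ¬w) ∧ ¬x)) ∨ (((u ∧ ¬v) ∧ ¬w) ∧ x)) ∨ (((u ∧ ¬v) ∧ w) ∧ x)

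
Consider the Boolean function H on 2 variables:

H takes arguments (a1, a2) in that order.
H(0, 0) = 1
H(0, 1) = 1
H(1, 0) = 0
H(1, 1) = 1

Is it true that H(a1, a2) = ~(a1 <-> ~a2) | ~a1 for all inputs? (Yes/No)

Yes

Test each input against both H and the formula:
  a1=0, a2=0: formula gives 1, H = 1 ✓
  a1=0, a2=1: formula gives 1, H = 1 ✓
  a1=1, a2=0: formula gives 0, H = 0 ✓
  a1=1, a2=1: formula gives 1, H = 1 ✓
All 4 rows match — the expression computes H exactly.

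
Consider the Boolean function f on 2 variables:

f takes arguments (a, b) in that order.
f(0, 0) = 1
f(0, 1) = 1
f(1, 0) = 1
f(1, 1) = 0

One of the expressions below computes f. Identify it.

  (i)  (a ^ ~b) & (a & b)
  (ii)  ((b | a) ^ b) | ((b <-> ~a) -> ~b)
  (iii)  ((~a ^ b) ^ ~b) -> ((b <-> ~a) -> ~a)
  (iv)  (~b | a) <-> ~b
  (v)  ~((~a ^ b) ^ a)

(i): at (0,0) it gives 0, but f = 1 — eliminated.
(ii): at (0,1) it gives 0, but f = 1 — eliminated.
(iii): at (1,0) it gives 0, but f = 1 — eliminated.
(v): at (0,0) it gives 0, but f = 1 — eliminated.
That leaves (iv). Evaluating it on every row reproduces the table of f exactly.

iv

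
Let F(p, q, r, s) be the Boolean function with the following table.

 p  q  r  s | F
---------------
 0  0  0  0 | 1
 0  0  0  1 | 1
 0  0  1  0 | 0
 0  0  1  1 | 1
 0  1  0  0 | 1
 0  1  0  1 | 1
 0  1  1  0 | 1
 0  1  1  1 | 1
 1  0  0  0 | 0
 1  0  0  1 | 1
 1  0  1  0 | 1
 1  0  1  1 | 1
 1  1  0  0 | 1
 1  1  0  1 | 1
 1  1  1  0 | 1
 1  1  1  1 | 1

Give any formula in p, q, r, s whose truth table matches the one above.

F(p, q, r, s) = ((((p' · q') · r) · s') + (((p · q') · r') · s'))'

The 0-rows are (0,0,1,0), (1,0,0,0). Take each as a conjunction (¬p·¬q·r·¬s, p·¬q·¬r·¬s), form their disjunction, and complement — that gives a formula that is 1 everywhere F is.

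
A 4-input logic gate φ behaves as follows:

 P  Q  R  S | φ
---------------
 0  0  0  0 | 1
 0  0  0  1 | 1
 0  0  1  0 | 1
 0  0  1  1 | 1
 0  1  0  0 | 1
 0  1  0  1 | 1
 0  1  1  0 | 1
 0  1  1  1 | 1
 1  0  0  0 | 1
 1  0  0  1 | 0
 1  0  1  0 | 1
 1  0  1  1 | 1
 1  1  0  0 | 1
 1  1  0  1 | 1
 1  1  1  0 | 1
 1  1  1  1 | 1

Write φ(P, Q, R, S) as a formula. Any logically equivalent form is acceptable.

φ(P, Q, R, S) = NOT (((P AND NOT Q) AND NOT R) AND S)

φ is 0 on exactly one input, (1,0,0,1), whose minterm is P·¬Q·¬R·S. So φ is the negation of that single conjunction.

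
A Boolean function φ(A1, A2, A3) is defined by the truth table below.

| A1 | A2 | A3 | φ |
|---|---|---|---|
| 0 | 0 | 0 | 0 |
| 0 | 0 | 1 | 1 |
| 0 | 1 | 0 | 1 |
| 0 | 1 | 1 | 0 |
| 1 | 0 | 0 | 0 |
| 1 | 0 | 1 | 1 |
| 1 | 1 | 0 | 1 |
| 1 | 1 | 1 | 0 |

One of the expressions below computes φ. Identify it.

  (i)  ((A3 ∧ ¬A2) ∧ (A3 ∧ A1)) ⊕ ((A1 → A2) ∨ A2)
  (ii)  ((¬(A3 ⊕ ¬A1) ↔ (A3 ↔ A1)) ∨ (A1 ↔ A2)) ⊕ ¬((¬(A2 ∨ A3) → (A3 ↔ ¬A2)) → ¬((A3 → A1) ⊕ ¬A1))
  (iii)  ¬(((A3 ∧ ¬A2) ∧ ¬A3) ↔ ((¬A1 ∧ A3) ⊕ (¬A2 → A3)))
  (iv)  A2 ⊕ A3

(i): at (0,0,0) it gives 1, but φ = 0 — eliminated.
(ii): at (0,0,0) it gives 1, but φ = 0 — eliminated.
(iii): at (0,0,1) it gives 0, but φ = 1 — eliminated.
That leaves (iv). Evaluating it on every row reproduces the table of φ exactly.

iv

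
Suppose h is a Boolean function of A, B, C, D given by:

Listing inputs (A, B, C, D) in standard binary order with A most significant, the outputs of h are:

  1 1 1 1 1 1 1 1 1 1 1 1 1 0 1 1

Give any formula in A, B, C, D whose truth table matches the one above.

h(A, B, C, D) = ¬(((A ∧ B) ∧ ¬C) ∧ D)

h is 0 on exactly one input, (1,1,0,1), whose minterm is A·B·¬C·D. So h is the negation of that single conjunction.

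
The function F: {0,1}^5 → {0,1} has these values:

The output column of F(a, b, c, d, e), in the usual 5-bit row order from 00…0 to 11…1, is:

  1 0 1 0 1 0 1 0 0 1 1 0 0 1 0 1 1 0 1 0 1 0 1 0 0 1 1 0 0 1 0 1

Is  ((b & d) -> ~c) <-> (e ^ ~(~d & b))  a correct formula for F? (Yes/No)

Yes

Evaluate ((b & d) -> ~c) <-> (e ^ ~(~d & b)) on each row and compare to F:
  a=0, b=0, c=0, d=0, e=0: formula gives 1, F = 1 ✓
  a=0, b=0, c=0, d=0, e=1: formula gives 0, F = 0 ✓
  a=0, b=0, c=0, d=1, e=0: formula gives 1, F = 1 ✓
  a=0, b=0, c=0, d=1, e=1: formula gives 0, F = 0 ✓
  …and likewise for the remaining 28 rows.
No disagreement on any input; they are logically equivalent.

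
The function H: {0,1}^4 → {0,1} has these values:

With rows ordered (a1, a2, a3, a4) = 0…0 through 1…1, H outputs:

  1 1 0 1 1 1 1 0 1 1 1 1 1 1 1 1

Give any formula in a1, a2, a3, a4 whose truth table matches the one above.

H is 0 on only 2 rows — (0,0,1,0), (0,1,1,1). Writing each as a minterm (¬a1·¬a2·a3·¬a4, ¬a1·a2·a3·a4) and OR-ing them characterizes exactly where H=0, so H is the negation of that disjunction.

H(a1, a2, a3, a4) = ~((((~a1 & ~a2) & a3) & ~a4) | (((~a1 & a2) & a3) & a4))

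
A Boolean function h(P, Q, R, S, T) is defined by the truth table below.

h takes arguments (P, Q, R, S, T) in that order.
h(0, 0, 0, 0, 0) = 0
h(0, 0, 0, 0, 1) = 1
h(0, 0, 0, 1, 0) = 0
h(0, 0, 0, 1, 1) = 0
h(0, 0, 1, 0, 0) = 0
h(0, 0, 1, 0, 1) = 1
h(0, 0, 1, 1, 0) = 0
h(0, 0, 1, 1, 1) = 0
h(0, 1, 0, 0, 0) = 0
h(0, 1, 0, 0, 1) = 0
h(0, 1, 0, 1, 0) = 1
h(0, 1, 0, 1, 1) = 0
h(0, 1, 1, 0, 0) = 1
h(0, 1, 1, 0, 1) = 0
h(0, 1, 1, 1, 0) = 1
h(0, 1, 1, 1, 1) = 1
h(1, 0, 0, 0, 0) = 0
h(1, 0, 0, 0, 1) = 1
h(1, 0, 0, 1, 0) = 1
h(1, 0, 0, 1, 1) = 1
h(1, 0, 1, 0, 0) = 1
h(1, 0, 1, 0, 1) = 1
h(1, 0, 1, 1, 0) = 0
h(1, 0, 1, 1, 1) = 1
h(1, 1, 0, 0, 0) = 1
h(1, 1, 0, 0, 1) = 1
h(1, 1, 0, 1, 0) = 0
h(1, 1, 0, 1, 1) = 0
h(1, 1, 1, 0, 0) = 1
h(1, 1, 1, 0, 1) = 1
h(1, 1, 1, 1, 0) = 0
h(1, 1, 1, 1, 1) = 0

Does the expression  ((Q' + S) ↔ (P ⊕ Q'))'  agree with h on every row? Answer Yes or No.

Test each input against both h and the formula:
  P=0, Q=0, R=0, S=0, T=0: formula gives 0, h = 0 ✓
  P=0, Q=0, R=0, S=0, T=1: formula gives 0, but h = 1 ✗
Since they disagree at (0,0,0,0,1), the expression is not a correct formula for h.

No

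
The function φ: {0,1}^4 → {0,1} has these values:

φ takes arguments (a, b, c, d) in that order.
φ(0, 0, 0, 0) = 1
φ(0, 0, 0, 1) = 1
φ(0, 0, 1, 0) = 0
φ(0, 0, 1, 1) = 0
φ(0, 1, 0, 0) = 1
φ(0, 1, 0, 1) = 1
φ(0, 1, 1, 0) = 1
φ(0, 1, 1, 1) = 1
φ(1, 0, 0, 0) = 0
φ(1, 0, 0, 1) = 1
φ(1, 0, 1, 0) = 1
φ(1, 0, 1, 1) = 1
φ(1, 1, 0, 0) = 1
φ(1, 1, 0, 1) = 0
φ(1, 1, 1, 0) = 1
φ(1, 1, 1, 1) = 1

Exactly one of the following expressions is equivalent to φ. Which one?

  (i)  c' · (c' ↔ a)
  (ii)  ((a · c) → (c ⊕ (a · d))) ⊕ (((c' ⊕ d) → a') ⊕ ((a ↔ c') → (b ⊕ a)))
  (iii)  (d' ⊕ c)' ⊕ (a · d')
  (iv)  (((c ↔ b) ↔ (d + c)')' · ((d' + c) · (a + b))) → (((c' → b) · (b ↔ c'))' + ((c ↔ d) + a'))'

ii

(i) disagrees with φ on (0,0,0,0) (formula → 0, table → 1); rule it out.
(iii) disagrees with φ on (0,0,0,0) (formula → 0, table → 1); rule it out.
(iv) disagrees with φ on (0,0,1,0) (formula → 1, table → 0); rule it out.
Only (ii) survives; checking it on all 16 rows confirms it matches φ.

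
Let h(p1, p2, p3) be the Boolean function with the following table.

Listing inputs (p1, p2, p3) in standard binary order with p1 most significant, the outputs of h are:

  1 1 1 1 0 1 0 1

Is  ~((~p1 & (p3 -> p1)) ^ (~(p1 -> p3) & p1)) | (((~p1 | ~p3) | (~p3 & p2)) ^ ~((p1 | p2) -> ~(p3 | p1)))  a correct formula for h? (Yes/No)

Yes

Check the formula against h row by row:
  p1=0, p2=0, p3=0: formula gives 1, h = 1 ✓
  p1=0, p2=0, p3=1: formula gives 1, h = 1 ✓
  p1=0, p2=1, p3=0: formula gives 1, h = 1 ✓
  p1=0, p2=1, p3=1: formula gives 1, h = 1 ✓
  p1=1, p2=0, p3=0: formula gives 0, h = 0 ✓
  …and likewise for the remaining 3 rows.
Every row agrees, so the formula is equivalent.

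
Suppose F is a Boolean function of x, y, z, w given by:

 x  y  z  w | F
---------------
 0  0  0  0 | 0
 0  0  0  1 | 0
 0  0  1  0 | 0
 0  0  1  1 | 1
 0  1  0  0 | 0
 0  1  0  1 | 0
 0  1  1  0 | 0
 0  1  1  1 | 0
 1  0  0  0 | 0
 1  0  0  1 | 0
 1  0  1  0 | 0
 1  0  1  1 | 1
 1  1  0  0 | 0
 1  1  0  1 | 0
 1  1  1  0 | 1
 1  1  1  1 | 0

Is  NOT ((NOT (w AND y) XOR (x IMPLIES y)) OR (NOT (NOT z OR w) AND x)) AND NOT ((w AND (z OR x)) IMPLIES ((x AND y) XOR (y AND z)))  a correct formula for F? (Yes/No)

Check the formula against F row by row:
  x=0, y=0, z=0, w=0: formula gives 0, F = 0 ✓
  x=0, y=0, z=0, w=1: formula gives 0, F = 0 ✓
  x=0, y=0, z=1, w=0: formula gives 0, F = 0 ✓
  x=0, y=0, z=1, w=1: formula gives 1, F = 1 ✓
  …
  x=1, y=0, z=1, w=1: formula gives 0, but F = 1 ✗
A single disagreement suffices: at (1,0,1,1) they differ, so the formula does not compute F.

No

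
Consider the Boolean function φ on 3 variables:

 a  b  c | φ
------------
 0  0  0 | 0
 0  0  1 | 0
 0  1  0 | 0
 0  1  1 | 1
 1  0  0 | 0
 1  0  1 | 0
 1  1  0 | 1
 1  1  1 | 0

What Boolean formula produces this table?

The 1-rows are (0,1,1), (1,1,0). Each contributes one minterm — ¬a·b·c; a·b·¬c — and their disjunction is a sum-of-products form of φ.

φ(a, b, c) = ((¬a ∧ b) ∧ c) ∨ ((a ∧ b) ∧ ¬c)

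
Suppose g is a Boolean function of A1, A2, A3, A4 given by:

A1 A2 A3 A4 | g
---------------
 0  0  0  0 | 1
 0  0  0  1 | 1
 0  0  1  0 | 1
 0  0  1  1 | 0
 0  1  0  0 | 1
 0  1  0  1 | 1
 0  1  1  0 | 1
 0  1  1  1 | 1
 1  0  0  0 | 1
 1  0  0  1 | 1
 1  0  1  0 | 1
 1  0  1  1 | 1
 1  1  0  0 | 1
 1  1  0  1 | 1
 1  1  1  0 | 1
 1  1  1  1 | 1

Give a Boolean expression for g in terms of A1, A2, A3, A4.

g(A1, A2, A3, A4) = not (((not A1 and not A2) and A3) and A4)

Only row (0,0,1,1) gives 0. So g is 1 everywhere except there — the complement of the minterm ¬A1·¬A2·A3·A4.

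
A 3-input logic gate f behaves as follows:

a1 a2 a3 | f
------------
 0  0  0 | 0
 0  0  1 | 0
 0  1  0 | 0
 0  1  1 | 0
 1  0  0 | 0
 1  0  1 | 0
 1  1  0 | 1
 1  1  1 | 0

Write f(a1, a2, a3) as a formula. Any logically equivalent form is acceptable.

f(a1, a2, a3) = (a1 ∧ a2) ∧ ¬a3

Only row (1,1,0) gives 1. That row's minterm a1·a2·¬a3 is f directly.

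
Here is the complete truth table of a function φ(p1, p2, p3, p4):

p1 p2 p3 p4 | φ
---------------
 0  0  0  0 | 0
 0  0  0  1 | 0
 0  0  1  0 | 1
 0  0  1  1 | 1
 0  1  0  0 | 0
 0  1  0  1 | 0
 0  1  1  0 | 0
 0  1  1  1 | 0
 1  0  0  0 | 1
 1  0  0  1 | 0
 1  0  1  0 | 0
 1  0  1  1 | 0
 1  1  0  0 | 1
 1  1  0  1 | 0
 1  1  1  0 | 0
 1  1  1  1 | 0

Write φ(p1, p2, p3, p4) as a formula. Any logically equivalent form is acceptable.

φ(p1, p2, p3, p4) = (((((~p1 & ~p2) & p3) & ~p4) | (((~p1 & ~p2) & p3) & p4)) | (((p1 & ~p2) & ~p3) & ~p4)) | (((p1 & p2) & ~p3) & ~p4)

Collect the rows where φ=1 — (0,0,1,0), (0,0,1,1), (1,0,0,0), (1,1,0,0) — and write one minterm per row: ¬p1·¬p2·p3·¬p4, ¬p1·¬p2·p3·p4, p1·¬p2·¬p3·¬p4, p1·p2·¬p3·¬p4. Their union (logical OR) reproduces the table exactly.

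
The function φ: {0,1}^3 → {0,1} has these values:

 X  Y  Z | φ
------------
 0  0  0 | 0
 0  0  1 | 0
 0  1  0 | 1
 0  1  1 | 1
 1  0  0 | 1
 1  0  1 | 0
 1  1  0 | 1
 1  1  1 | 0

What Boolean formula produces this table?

φ(X, Y, Z) = ((((not X and Y) and not Z) or ((not X and Y) and Z)) or ((X and not Y) and not Z)) or ((X and Y) and not Z)

Collect the rows where φ=1 — (0,1,0), (0,1,1), (1,0,0), (1,1,0) — and write one minterm per row: ¬X·Y·¬Z, ¬X·Y·Z, X·¬Y·¬Z, X·Y·¬Z. Their union (logical OR) reproduces the table exactly.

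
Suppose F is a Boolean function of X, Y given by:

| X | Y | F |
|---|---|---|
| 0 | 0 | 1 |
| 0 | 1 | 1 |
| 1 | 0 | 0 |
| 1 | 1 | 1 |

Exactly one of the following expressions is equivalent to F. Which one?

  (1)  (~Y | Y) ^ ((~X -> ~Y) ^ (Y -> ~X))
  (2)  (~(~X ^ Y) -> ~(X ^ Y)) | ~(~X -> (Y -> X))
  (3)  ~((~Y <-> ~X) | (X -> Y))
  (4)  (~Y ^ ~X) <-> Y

(1) fails at (0,1): the formula yields 0, F is 1.
(3) fails at (0,0): the formula yields 0, F is 1.
(4) fails at (1,1): the formula yields 0, F is 1.
That leaves (2). Evaluating it on every row reproduces the table of F exactly.

2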